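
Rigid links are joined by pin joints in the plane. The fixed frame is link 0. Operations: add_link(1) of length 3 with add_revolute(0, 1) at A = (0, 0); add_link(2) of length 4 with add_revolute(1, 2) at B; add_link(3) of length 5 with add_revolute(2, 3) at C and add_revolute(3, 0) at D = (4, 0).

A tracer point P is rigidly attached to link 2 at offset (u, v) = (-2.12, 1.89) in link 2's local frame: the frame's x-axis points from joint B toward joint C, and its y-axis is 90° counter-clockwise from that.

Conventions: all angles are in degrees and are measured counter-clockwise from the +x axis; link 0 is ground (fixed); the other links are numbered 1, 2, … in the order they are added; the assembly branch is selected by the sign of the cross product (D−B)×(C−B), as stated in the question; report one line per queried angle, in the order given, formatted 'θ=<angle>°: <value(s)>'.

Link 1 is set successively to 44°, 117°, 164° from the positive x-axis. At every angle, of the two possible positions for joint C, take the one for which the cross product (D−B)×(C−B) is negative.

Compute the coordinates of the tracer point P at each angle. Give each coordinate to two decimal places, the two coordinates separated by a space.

A=(0,0), D=(4.00,0)
θ=44°: B = A + 3.00·(cos44°, sin44°) = (2.1580, 2.0840)
θ=44°: |BD| = 2.7813
θ=44°: circle(B,4.00) ∩ circle(D,5.00): a=-0.2273, h=3.9935
θ=44°:   candidates: C₊=(4.9998,4.8990) cross=11.107; C₋=(-0.9847,-0.3905) cross=-11.107
θ=44°:   branch - wants cross < 0 → take C=(-0.9847,-0.3905) (cross=-11.107)
θ=44°: ex = (C−B)/|BC| = (-0.7857,-0.6186); ey = (0.6186,-0.7857)
θ=44°: P = B + -2.12·ex + 1.89·ey = (4.9929,1.9105)
θ=117°: B = A + 3.00·(cos117°, sin117°) = (-1.3620, 2.6730)
θ=117°: |BD| = 5.9913
θ=117°: circle(B,4.00) ∩ circle(D,5.00): a=2.2446, h=3.3109
θ=117°:   candidates: C₊=(2.1240,4.6347) cross=19.836; C₋=(-0.8303,-1.2915) cross=-19.836
θ=117°:   branch - wants cross < 0 → take C=(-0.8303,-1.2915) (cross=-19.836)
θ=117°: ex = (C−B)/|BC| = (0.1329,-0.9911); ey = (0.9911,0.1329)
θ=117°: P = B + -2.12·ex + 1.89·ey = (0.2295,5.0254)
θ=164°: B = A + 3.00·(cos164°, sin164°) = (-2.8838, 0.8269)
θ=164°: |BD| = 6.9333
θ=164°: circle(B,4.00) ∩ circle(D,5.00): a=2.8176, h=2.8392
θ=164°:   candidates: C₊=(0.2523,3.3098) cross=19.685; C₋=(-0.4249,-2.3281) cross=-19.685
θ=164°:   branch - wants cross < 0 → take C=(-0.4249,-2.3281) (cross=-19.685)
θ=164°: ex = (C−B)/|BC| = (0.6147,-0.7888); ey = (0.7888,0.6147)
θ=164°: P = B + -2.12·ex + 1.89·ey = (-2.6962,3.6609)

θ=44°: 4.99 1.91
θ=117°: 0.23 5.03
θ=164°: -2.70 3.66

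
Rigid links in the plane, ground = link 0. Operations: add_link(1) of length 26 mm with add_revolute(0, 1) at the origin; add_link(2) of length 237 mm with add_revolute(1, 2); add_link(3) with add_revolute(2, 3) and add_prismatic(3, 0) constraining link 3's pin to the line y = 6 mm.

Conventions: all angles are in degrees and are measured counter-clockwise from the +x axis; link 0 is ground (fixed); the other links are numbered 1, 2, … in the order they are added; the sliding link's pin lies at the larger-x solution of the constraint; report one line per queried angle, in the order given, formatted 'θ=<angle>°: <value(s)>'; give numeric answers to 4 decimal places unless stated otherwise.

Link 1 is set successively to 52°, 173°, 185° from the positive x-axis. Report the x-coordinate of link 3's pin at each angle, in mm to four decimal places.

geometry: r = 26 mm, L = 237 mm, e = 6 mm
θ=52°: crank pin P = (r cos θ, r sin θ) = (16.007198, 20.488280)
θ=52°: h = r sin θ − e = 20.488280 − 6 = 14.488280
θ=52°: x = r cos θ + √(L² − h²) = 16.007198 + 236.556737 = 252.563935
θ=173°: crank pin P = (r cos θ, r sin θ) = (-25.806200, 3.168603)
θ=173°: h = r sin θ − e = 3.168603 − 6 = -2.831397
θ=173°: x = r cos θ + √(L² − h²) = -25.806200 + 236.983086 = 211.176886
θ=185°: crank pin P = (r cos θ, r sin θ) = (-25.901062, -2.266049)
θ=185°: h = r sin θ − e = -2.266049 − 6 = -8.266049
θ=185°: x = r cos θ + √(L² − h²) = -25.901062 + 236.855805 = 210.954743

θ=52°: 252.5639
θ=173°: 211.1769
θ=185°: 210.9547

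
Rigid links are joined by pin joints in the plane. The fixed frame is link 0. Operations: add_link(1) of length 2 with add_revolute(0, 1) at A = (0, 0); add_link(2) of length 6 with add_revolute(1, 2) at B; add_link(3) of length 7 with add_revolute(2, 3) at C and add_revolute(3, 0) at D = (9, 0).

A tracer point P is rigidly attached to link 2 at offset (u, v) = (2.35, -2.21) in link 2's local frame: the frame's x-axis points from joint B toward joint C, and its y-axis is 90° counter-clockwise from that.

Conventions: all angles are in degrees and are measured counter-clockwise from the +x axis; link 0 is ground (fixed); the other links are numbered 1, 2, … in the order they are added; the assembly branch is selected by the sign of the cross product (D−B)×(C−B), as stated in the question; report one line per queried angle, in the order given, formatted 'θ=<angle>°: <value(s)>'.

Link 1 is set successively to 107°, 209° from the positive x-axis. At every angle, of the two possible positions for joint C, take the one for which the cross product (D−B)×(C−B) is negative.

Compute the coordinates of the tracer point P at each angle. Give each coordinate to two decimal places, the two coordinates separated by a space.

A=(0,0), D=(9.00,0)
θ=107°: B = A + 2.00·(cos107°, sin107°) = (-0.5847, 1.9126)
θ=107°: |BD| = 9.7737
θ=107°: circle(B,6.00) ∩ circle(D,7.00): a=4.2218, h=4.2634
θ=107°:   candidates: C₊=(4.3897,5.2674) cross=41.669; C₋=(2.7211,-3.0945) cross=-41.669
θ=107°:   branch - wants cross < 0 → take C=(2.7211,-3.0945) (cross=-41.669)
θ=107°: ex = (C−B)/|BC| = (0.5510,-0.8345); ey = (0.8345,0.5510)
θ=107°: P = B + 2.35·ex + -2.21·ey = (-1.1342,-1.2662)
θ=209°: B = A + 2.00·(cos209°, sin209°) = (-1.7492, -0.9696)
θ=209°: |BD| = 10.7929
θ=209°: circle(B,6.00) ∩ circle(D,7.00): a=4.7942, h=3.6077
θ=209°:   candidates: C₊=(2.7015,3.0542) cross=38.938; C₋=(3.3497,-4.1321) cross=-38.938
θ=209°:   branch - wants cross < 0 → take C=(3.3497,-4.1321) (cross=-38.938)
θ=209°: ex = (C−B)/|BC| = (0.8498,-0.5271); ey = (0.5271,0.8498)
θ=209°: P = B + 2.35·ex + -2.21·ey = (-0.9170,-4.0863)

θ=107°: -1.13 -1.27
θ=209°: -0.92 -4.09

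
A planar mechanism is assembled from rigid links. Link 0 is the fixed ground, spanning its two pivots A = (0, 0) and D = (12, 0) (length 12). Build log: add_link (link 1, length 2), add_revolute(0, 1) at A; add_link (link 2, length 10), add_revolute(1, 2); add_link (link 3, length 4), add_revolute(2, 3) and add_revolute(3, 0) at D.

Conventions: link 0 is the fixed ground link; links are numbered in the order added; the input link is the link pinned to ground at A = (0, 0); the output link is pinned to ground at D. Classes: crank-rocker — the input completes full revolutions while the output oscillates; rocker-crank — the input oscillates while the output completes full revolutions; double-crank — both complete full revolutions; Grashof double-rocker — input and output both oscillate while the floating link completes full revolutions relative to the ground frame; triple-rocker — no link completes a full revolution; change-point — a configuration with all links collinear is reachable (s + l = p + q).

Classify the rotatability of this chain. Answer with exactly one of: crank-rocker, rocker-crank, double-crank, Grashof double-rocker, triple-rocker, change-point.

lengths: ground=12, input=2, coupler=10, output=4
sorted: s=2 (shortest), l=12 (longest), p+q=14
s + l = 14 vs p + q = 14
s + l = p + q → change-point (collinear configuration reachable)

change-point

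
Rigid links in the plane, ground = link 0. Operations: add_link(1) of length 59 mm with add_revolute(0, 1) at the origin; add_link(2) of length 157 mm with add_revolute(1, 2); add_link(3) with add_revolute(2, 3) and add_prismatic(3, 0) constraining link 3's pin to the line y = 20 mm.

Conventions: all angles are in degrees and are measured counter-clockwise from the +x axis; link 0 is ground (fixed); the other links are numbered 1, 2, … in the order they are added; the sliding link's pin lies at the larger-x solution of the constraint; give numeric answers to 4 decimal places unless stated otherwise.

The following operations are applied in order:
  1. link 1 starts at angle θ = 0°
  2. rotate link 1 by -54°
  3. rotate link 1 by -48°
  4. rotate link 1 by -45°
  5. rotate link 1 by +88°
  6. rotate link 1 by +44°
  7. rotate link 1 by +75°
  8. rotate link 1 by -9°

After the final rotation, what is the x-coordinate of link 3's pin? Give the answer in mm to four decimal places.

geometry: r = 59 mm, L = 157 mm, e = 20 mm; θ starts at 0°
rotate link 1 by -54°: θ ← 0° -54° = -54°
rotate link 1 by -48°: θ ← -54° -48° = -102°
rotate link 1 by -45°: θ ← -102° -45° = -147°
rotate link 1 by +88°: θ ← -147° +88° = -59°
rotate link 1 by +44°: θ ← -59° +44° = -15°
rotate link 1 by +75°: θ ← -15° +75° = 60°
rotate link 1 by -9°: θ ← 60° -9° = 51°
crank pin P = (r cos θ, r sin θ) = (37.129903, 45.851612)
h = r sin θ − e = 45.851612 − 20 = 25.851612
x = r cos θ + √(L² − h²) = 37.129903 + 154.857012 = 191.986915

191.9869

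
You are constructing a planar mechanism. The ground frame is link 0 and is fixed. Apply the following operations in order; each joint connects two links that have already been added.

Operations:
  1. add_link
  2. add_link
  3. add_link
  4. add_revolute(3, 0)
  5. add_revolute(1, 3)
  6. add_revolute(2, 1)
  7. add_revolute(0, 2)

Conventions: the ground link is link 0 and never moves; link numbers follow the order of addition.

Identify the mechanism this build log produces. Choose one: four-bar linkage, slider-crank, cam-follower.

links: 4 (incl. ground); joints: 4 revolute, 0 prismatic, 0 higher (cam) pair, forming one closed loop
4 links in a single 4R loop → four-bar linkage

four-bar linkage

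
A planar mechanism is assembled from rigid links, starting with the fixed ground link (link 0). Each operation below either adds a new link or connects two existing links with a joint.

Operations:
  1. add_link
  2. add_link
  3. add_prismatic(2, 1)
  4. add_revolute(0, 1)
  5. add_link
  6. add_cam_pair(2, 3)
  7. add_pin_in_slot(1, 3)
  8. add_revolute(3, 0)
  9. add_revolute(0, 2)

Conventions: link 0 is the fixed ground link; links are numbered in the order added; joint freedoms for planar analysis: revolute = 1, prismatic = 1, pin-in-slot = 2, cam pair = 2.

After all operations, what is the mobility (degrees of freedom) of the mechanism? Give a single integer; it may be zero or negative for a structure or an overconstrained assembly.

link 0 = ground. State L|J1|J2 = 1|0|0
+link1  2|0|0
+link2  3|0|0
P(2,1) f=1→J1  3|1|0
R(0,1) f=1→J1  3|2|0
+link3  4|2|0
C(2,3) f=2→J2  4|2|1
PS(1,3) f=2→J2  4|2|2
R(3,0) f=1→J1  4|3|2
R(0,2) f=1→J1  4|4|2
M = 3(4−1)−2·4−2 = 9−8−2 = -1

M = -1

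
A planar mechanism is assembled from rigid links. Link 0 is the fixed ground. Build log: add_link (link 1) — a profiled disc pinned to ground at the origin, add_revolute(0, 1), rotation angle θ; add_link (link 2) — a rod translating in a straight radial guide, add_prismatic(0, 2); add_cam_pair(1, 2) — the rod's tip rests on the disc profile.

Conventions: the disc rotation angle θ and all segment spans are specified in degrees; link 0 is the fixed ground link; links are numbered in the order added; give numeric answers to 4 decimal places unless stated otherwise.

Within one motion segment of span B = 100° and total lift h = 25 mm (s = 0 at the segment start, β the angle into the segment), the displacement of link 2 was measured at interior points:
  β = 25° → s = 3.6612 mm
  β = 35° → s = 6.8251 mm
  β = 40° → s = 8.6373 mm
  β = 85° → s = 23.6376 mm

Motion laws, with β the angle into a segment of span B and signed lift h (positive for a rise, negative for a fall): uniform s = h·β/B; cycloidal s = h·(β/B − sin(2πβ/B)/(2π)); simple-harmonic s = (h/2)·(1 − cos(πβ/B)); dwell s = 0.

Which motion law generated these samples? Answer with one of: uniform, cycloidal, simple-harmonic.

candidates at β/B = r: uniform s = h·r (linear in β); cycloidal s = h·(r − sin(2πr)/(2π)); simple-harmonic s = (h/2)(1 − cos(πr))
β=25°: printed 3.6612 | uniform 6.2500, cycloidal 2.2711, simple-harmonic 3.6612
β=35°: printed 6.8251 | uniform 8.7500, cycloidal 5.5310, simple-harmonic 6.8251
β=40°: printed 8.6373 | uniform 10.0000, cycloidal 7.6613, simple-harmonic 8.6373
β=85°: printed 23.6376 | uniform 21.2500, cycloidal 24.4690, simple-harmonic 23.6376
only one law matches every sample → simple-harmonic

simple-harmonic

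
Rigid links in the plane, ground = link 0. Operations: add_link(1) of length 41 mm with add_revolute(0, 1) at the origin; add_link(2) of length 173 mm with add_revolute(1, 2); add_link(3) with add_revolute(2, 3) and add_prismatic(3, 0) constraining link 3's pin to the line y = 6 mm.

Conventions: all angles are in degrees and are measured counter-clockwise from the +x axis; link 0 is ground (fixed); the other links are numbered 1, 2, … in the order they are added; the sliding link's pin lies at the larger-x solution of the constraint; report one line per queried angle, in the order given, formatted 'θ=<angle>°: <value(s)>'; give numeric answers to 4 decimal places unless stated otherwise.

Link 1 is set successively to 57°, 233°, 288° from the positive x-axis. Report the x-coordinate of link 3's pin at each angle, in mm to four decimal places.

geometry: r = 41 mm, L = 173 mm, e = 6 mm
θ=57°: crank pin P = (r cos θ, r sin θ) = (22.330200, 34.385493)
θ=57°: h = r sin θ − e = 34.385493 − 6 = 28.385493
θ=57°: x = r cos θ + √(L² − h²) = 22.330200 + 170.655395 = 192.985595
θ=233°: crank pin P = (r cos θ, r sin θ) = (-24.674416, -32.744056)
θ=233°: h = r sin θ − e = -32.744056 − 6 = -38.744056
θ=233°: x = r cos θ + √(L² − h²) = -24.674416 + 168.605748 = 143.931332
θ=288°: crank pin P = (r cos θ, r sin θ) = (12.669697, -38.993317)
θ=288°: h = r sin θ − e = -38.993317 − 6 = -44.993317
θ=288°: x = r cos θ + √(L² − h²) = 12.669697 + 167.046704 = 179.716401

θ=57°: 192.9856
θ=233°: 143.9313
θ=288°: 179.7164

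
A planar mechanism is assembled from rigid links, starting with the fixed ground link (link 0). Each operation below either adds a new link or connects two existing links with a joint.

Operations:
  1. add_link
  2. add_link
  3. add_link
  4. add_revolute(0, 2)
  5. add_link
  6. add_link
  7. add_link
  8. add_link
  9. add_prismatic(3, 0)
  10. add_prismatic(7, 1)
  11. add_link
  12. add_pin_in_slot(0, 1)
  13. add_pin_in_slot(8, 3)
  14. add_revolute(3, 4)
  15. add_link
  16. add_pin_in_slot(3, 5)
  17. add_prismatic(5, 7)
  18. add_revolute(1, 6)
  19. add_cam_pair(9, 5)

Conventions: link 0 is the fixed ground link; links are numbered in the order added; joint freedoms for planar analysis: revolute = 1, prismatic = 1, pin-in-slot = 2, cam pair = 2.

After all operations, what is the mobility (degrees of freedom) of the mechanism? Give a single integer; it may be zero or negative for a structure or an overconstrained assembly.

ground; <1,0,0>
#1 <2,0,0>
#2 <3,0,0>
#3 <4,0,0>
R:0↔2 J1 <4,1,0>
#4 <5,1,0>
#5 <6,1,0>
#6 <7,1,0>
#7 <8,1,0>
P:3↔0 J1 <8,2,0>
P:7↔1 J1 <8,3,0>
#8 <9,3,0>
PS:0↔1 J2 <9,3,1>
PS:8↔3 J2 <9,3,2>
R:3↔4 J1 <9,4,2>
#9 <10,4,2>
PS:3↔5 J2 <10,4,3>
P:5↔7 J1 <10,5,3>
R:1↔6 J1 <10,6,3>
C:9↔5 J2 <10,6,4>
3×9 − 2×6 − 1×4 = 11

M = 11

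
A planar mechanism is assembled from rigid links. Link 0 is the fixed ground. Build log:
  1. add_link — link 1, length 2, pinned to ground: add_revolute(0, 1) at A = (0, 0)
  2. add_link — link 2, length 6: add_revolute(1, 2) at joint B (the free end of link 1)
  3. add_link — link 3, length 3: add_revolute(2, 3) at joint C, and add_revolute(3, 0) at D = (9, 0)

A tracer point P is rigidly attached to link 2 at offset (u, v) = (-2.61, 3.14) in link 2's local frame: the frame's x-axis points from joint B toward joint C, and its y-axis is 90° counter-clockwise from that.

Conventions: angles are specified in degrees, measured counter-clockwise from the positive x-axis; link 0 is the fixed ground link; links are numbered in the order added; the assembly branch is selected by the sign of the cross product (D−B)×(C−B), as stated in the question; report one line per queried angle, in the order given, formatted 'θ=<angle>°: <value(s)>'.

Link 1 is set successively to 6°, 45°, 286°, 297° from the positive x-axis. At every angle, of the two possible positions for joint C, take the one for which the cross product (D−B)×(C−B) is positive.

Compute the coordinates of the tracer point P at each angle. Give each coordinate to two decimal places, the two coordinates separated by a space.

A=(0,0), D=(9.00,0)
θ=6°: B = A + 2.00·(cos6°, sin6°) = (1.9890, 0.2091)
θ=6°: |BD| = 7.0141
θ=6°: circle(B,6.00) ∩ circle(D,3.00): a=5.4317, h=2.5488
θ=6°:   candidates: C₊=(7.4943,2.5948) cross=17.877; C₋=(7.3424,-2.5005) cross=-17.877
θ=6°:   branch + wants cross > 0 → take C=(7.4943,2.5948) (cross=17.877)
θ=6°: ex = (C−B)/|BC| = (0.9175,0.3976); ey = (-0.3976,0.9175)
θ=6°: P = B + -2.61·ex + 3.14·ey = (-1.6543,2.0524)
θ=45°: B = A + 2.00·(cos45°, sin45°) = (1.4142, 1.4142)
θ=45°: |BD| = 7.7165
θ=45°: circle(B,6.00) ∩ circle(D,3.00): a=5.6077, h=2.1338
θ=45°:   candidates: C₊=(7.3180,2.4842) cross=16.466; C₋=(6.5359,-1.7112) cross=-16.466
θ=45°:   branch + wants cross > 0 → take C=(7.3180,2.4842) (cross=16.466)
θ=45°: ex = (C−B)/|BC| = (0.9840,0.1783); ey = (-0.1783,0.9840)
θ=45°: P = B + -2.61·ex + 3.14·ey = (-1.7139,4.0385)
θ=286°: B = A + 2.00·(cos286°, sin286°) = (0.5513, -1.9225)
θ=286°: |BD| = 8.6647
θ=286°: circle(B,6.00) ∩ circle(D,3.00): a=5.8904, h=1.1416
θ=286°:   candidates: C₊=(6.0416,0.4976) cross=9.892; C₋=(6.5481,-1.7287) cross=-9.892
θ=286°:   branch + wants cross > 0 → take C=(6.0416,0.4976) (cross=9.892)
θ=286°: ex = (C−B)/|BC| = (0.9150,0.4033); ey = (-0.4033,0.9150)
θ=286°: P = B + -2.61·ex + 3.14·ey = (-3.1035,-0.1020)
θ=297°: B = A + 2.00·(cos297°, sin297°) = (0.9080, -1.7820)
θ=297°: |BD| = 8.2859
θ=297°: circle(B,6.00) ∩ circle(D,3.00): a=5.7722, h=1.6375
θ=297°:   candidates: C₊=(6.1930,1.0586) cross=13.568; C₋=(6.8973,-2.1398) cross=-13.568
θ=297°:   branch + wants cross > 0 → take C=(6.1930,1.0586) (cross=13.568)
θ=297°: ex = (C−B)/|BC| = (0.8808,0.4734); ey = (-0.4734,0.8808)
θ=297°: P = B + -2.61·ex + 3.14·ey = (-2.8776,-0.2519)

θ=6°: -1.65 2.05
θ=45°: -1.71 4.04
θ=286°: -3.10 -0.10
θ=297°: -2.88 -0.25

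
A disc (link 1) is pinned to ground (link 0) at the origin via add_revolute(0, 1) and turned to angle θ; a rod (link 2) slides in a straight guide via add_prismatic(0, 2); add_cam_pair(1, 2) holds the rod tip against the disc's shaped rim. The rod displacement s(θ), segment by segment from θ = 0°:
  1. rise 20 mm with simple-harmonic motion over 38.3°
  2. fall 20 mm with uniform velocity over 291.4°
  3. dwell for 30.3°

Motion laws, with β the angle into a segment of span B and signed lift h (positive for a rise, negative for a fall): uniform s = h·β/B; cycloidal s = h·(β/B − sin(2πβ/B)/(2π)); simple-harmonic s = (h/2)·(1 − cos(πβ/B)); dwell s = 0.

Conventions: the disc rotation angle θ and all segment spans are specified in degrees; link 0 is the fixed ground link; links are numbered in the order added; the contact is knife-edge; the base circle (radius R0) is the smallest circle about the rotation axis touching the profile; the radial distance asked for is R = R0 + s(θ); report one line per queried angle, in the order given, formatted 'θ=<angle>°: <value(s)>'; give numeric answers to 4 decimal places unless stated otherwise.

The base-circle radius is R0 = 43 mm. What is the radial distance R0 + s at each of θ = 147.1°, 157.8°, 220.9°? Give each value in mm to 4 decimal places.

segment 1 (0° to 38.3°, simple-harmonic, h = 20) is passed completely: s = 0.0000 + (20) = 20.0000
θ = 147.1° falls in segment 2 (38.3° to 329.7°, uniform, h = -20): β = 147.1 − 38.3 = 108.8°, B = 291.4°; Δs = -20·108.8/291.4 = -7.4674; s = 20.0000 − 7.4674 = 12.5326
θ = 157.8° falls in segment 2 (38.3° to 329.7°, uniform, h = -20): β = 157.8 − 38.3 = 119.5°, B = 291.4°; Δs = -20·119.5/291.4 = -8.2018; s = 20.0000 − 8.2018 = 11.7982
θ = 220.9° falls in segment 2 (38.3° to 329.7°, uniform, h = -20): β = 220.9 − 38.3 = 182.6°, B = 291.4°; Δs = -20·182.6/291.4 = -12.5326; s = 20.0000 − 12.5326 = 7.4674
θ=147.1°: R = R0 + s = 43 + 12.5326 = 55.5326
θ=157.8°: R = R0 + s = 43 + 11.7982 = 54.7982
θ=220.9°: R = R0 + s = 43 + 7.4674 = 50.4674

θ=147.1°: 55.5326
θ=157.8°: 54.7982
θ=220.9°: 50.4674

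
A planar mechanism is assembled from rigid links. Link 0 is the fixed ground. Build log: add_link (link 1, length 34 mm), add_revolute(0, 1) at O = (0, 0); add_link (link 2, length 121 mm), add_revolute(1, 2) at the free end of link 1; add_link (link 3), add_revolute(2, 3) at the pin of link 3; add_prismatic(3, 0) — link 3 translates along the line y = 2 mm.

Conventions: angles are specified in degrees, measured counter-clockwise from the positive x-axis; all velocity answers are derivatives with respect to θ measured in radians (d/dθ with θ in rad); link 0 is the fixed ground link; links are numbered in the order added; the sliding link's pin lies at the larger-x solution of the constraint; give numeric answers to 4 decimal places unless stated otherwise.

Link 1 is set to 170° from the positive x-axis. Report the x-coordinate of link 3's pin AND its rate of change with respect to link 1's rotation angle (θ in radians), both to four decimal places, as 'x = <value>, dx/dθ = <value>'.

geometry: r = 34 mm, L = 121 mm, e = 2 mm
crank pin P = (r cos θ, r sin θ) = (-33.483464, 5.904038)
h = r sin θ − e = 5.904038 − 2 = 3.904038
x = r cos θ + √(L² − h²) = -33.483464 + 120.937002 = 87.453539
dx/dθ = −r sin θ − h·r cos θ/√(L² − h²) (θ in radians; h = 3.904038) = -4.823139

x = 87.4535, dx/dθ = -4.8231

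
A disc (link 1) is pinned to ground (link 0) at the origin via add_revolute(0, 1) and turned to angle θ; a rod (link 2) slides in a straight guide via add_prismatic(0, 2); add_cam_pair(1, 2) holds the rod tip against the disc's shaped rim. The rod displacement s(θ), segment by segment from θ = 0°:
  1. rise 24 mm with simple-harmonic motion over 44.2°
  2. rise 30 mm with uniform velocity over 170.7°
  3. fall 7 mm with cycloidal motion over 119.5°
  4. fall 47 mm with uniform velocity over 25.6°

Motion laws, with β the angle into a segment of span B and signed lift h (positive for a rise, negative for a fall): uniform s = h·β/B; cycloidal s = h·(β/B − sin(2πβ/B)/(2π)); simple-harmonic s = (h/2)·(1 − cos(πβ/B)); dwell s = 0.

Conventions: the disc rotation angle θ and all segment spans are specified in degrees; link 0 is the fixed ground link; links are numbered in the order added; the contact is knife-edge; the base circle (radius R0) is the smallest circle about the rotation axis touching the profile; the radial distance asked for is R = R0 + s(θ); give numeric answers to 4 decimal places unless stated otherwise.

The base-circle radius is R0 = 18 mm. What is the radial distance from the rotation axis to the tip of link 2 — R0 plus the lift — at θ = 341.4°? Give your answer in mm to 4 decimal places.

segment 1 (0° to 44.2°, simple-harmonic, h = 24) is passed completely: s = 0.0000 + (24) = 24.0000
segment 2 (44.2° to 214.9°, uniform, h = 30) is passed completely: s = 24.0000 + (30) = 54.0000
segment 3 (214.9° to 334.4°, cycloidal, h = -7) is passed completely: s = 54.0000 + (-7) = 47.0000
θ = 341.4° falls in segment 4 (334.4° to 360°, uniform, h = -47): β = 341.4 − 334.4 = 7°, B = 25.6°; Δs = -47·7/25.6 = -12.8516; s = 47.0000 − 12.8516 = 34.1484
R = R0 + s = 18 + 34.1484 = 52.1484

52.1484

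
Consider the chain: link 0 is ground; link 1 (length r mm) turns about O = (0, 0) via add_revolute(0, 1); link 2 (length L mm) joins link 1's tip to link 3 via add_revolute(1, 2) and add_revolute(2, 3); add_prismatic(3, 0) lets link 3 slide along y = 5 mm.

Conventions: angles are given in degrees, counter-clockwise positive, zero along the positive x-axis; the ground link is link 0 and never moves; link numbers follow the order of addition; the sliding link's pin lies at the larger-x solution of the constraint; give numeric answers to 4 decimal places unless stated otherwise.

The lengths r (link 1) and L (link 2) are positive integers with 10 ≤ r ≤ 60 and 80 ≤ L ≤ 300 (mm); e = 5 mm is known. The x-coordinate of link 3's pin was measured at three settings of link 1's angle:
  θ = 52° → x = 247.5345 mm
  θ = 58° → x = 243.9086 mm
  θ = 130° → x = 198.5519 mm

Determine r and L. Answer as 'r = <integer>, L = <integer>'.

constraint per measurement: (x − r cos θ)² + (r sin θ − e)² = L²
subtracting the θ₁ and θ₂ equations cancels the r² and L² terms:
r = (x₁² − x₂²) / (2[(x₁cos θ₁ + e sin θ₁) − (x₂cos θ₂ + e sin θ₂)]) = 38.9996 → r = 39
L² = (x₁ − r cos θ₁)² + (r sin θ₁ − e)² = 50625.0030 → L = 225.0000 → L = 225
check at θ₃=130°: x = 198.5519 (printed 198.5519) ✓

r = 39, L = 225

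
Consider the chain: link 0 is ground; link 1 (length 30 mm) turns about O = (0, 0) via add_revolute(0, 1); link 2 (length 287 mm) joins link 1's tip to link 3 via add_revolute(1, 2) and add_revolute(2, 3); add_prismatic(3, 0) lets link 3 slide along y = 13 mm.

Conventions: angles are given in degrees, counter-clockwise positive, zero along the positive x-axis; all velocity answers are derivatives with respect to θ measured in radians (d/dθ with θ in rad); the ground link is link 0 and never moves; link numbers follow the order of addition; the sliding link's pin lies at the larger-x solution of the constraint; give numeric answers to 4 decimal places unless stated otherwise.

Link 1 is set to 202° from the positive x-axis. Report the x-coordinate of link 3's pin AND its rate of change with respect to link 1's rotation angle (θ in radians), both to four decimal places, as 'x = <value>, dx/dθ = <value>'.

geometry: r = 30 mm, L = 287 mm, e = 13 mm
crank pin P = (r cos θ, r sin θ) = (-27.815516, -11.238198)
h = r sin θ − e = -11.238198 − 13 = -24.238198
x = r cos θ + √(L² − h²) = -27.815516 + 285.974666 = 258.159151
dx/dθ = −r sin θ − h·r cos θ/√(L² − h²) (θ in radians; h = -24.238198) = 8.880653

x = 258.1592, dx/dθ = 8.8807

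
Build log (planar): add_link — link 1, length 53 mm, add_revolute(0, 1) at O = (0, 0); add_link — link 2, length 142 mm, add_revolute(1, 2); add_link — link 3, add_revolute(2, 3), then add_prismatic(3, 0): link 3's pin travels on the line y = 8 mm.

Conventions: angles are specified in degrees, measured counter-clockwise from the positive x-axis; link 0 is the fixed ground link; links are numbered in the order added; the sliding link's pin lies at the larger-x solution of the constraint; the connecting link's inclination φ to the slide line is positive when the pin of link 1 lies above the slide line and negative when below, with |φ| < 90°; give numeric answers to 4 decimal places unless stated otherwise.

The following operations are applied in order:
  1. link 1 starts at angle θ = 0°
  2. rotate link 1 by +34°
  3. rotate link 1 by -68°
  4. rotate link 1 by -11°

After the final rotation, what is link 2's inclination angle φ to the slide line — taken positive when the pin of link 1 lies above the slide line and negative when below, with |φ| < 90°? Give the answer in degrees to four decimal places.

geometry: r = 53 mm, L = 142 mm, e = 8 mm; θ starts at 0°
rotate link 1 by +34°: θ ← 0° +34° = 34°
rotate link 1 by -68°: θ ← 34° -68° = -34°
rotate link 1 by -11°: θ ← -34° -11° = -45°
h = r sin θ − e = -37.476659 − 8 = -45.476659
sin φ = h / L = -45.476659 / 142 = -0.32025816
φ = arcsin(-0.32025816) = -18.678538°

-18.6785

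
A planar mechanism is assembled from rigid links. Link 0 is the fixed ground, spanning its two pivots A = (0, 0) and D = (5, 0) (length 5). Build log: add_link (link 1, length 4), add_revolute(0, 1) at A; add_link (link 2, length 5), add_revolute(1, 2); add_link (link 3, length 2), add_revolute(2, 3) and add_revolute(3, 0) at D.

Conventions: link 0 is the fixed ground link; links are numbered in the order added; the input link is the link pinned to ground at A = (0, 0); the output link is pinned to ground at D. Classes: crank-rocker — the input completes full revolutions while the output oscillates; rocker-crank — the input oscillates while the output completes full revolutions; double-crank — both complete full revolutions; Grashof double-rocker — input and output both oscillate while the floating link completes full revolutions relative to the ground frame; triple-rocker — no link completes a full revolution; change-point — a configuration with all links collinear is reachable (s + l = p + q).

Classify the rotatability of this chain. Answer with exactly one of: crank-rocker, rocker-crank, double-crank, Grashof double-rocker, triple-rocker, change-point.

lengths: ground=5, input=4, coupler=5, output=2
sorted: s=2 (shortest), l=5 (longest), p+q=9
s + l = 7 vs p + q = 9
s + l < p + q (Grashof) with shortest = output link → rocker-crank

rocker-crank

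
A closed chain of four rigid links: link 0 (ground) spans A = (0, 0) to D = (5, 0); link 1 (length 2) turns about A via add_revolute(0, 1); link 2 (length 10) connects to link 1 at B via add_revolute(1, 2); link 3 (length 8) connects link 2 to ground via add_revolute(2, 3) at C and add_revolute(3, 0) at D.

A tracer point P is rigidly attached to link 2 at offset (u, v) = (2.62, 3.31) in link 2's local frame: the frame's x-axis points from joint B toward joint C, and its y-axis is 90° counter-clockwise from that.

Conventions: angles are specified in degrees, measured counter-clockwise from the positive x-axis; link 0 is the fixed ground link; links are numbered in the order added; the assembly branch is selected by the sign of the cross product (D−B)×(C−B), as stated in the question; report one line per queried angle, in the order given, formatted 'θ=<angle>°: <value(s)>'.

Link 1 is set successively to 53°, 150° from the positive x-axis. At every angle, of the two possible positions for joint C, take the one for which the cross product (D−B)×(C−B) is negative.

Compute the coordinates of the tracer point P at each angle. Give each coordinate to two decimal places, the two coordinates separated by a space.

A=(0,0), D=(5.00,0)
θ=53°: B = A + 2.00·(cos53°, sin53°) = (1.2036, 1.5973)
θ=53°: |BD| = 4.1187
θ=53°: circle(B,10.00) ∩ circle(D,8.00): a=6.4297, h=7.6589
θ=53°:   candidates: C₊=(10.1003,6.1633) cross=31.545; C₋=(4.1599,-7.9558) cross=-31.545
θ=53°:   branch - wants cross < 0 → take C=(4.1599,-7.9558) (cross=-31.545)
θ=53°: ex = (C−B)/|BC| = (0.2956,-0.9553); ey = (0.9553,0.2956)
θ=53°: P = B + 2.62·ex + 3.31·ey = (5.1402,0.0729)
θ=150°: B = A + 2.00·(cos150°, sin150°) = (-1.7321, 1.0000)
θ=150°: |BD| = 6.8059
θ=150°: circle(B,10.00) ∩ circle(D,8.00): a=6.0477, h=7.9640
θ=150°:   candidates: C₊=(5.4202,7.9890) cross=54.202; C₋=(3.0799,-7.7662) cross=-54.202
θ=150°:   branch - wants cross < 0 → take C=(3.0799,-7.7662) (cross=-54.202)
θ=150°: ex = (C−B)/|BC| = (0.4812,-0.8766); ey = (0.8766,0.4812)
θ=150°: P = B + 2.62·ex + 3.31·ey = (2.4303,0.2960)

θ=53°: 5.14 0.07
θ=150°: 2.43 0.30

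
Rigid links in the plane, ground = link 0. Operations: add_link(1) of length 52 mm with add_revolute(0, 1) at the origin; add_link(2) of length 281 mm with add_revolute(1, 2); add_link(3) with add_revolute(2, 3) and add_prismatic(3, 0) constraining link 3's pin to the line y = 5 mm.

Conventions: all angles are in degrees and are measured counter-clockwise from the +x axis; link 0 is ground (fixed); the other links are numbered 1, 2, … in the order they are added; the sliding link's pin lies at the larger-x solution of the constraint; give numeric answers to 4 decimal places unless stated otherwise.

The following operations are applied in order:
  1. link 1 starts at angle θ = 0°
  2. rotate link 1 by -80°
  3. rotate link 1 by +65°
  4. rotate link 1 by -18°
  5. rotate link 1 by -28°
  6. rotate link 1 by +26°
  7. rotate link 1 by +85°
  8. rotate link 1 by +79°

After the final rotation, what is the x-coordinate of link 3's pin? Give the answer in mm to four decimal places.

geometry: r = 52 mm, L = 281 mm, e = 5 mm; θ starts at 0°
rotate link 1 by -80°: θ ← 0° -80° = -80°
rotate link 1 by +65°: θ ← -80° +65° = -15°
rotate link 1 by -18°: θ ← -15° -18° = -33°
rotate link 1 by -28°: θ ← -33° -28° = -61°
rotate link 1 by +26°: θ ← -61° +26° = -35°
rotate link 1 by +85°: θ ← -35° +85° = 50°
rotate link 1 by +79°: θ ← 50° +79° = 129°
crank pin P = (r cos θ, r sin θ) = (-32.724660, 40.411590)
h = r sin θ − e = 40.411590 − 5 = 35.411590
x = r cos θ + √(L² − h²) = -32.724660 + 278.759788 = 246.035127

246.0351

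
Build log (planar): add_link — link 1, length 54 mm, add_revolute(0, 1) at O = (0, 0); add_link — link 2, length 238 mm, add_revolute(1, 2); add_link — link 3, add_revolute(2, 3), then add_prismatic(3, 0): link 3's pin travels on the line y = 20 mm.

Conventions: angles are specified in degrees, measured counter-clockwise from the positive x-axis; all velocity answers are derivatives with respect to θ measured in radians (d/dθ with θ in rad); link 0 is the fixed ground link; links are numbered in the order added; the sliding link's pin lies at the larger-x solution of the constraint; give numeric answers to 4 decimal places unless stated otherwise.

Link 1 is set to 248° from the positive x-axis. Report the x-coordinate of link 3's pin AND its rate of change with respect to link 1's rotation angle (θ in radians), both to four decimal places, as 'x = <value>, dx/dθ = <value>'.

geometry: r = 54 mm, L = 238 mm, e = 20 mm
crank pin P = (r cos θ, r sin θ) = (-20.228756, -50.067928)
h = r sin θ − e = -50.067928 − 20 = -70.067928
x = r cos θ + √(L² − h²) = -20.228756 + 227.452161 = 207.223405
dx/dθ = −r sin θ − h·r cos θ/√(L² − h²) (θ in radians; h = -70.067928) = 43.836345

x = 207.2234, dx/dθ = 43.8363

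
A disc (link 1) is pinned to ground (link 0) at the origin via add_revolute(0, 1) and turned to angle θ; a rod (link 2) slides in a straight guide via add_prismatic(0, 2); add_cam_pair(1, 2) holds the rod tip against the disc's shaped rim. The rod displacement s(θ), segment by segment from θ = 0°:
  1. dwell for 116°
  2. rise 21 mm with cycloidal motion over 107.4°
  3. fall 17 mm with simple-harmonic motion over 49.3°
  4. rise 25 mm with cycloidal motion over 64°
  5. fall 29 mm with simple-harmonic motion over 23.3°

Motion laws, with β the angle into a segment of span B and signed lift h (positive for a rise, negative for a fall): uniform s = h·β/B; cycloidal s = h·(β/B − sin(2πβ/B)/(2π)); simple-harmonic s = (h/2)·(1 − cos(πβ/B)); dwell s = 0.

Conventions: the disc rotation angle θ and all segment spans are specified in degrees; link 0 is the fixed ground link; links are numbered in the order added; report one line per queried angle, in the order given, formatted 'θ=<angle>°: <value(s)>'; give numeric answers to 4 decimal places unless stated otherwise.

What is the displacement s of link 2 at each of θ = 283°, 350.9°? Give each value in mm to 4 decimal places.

segment 1 (0° to 116°, dwell): s unchanged at 0.0000
segment 2 (116° to 223.4°, cycloidal, h = 21) is passed completely: s = 0.0000 + (21) = 21.0000
segment 3 (223.4° to 272.7°, simple-harmonic, h = -17) is passed completely: s = 21.0000 + (-17) = 4.0000
θ = 283° falls in segment 4 (272.7° to 336.7°, cycloidal, h = 25): β = 283 − 272.7 = 10.3°, B = 64°; Δs = 25·(0.1609 − sin(2π·0.1609)/(2π)) = 0.6515; s = 4.0000 + 0.6515 = 4.6515
segment 4 (272.7° to 336.7°, cycloidal, h = 25) is passed completely: s = 4.0000 + (25) = 29.0000
θ = 350.9° falls in segment 5 (336.7° to 360°, simple-harmonic, h = -29): β = 350.9 − 336.7 = 14.2°, B = 23.3°; Δs = -29/2·(1 − cos(π·0.6094)) = -19.3878; s = 29.0000 − 19.3878 = 9.6122

θ=283°: 4.6515
θ=350.9°: 9.6122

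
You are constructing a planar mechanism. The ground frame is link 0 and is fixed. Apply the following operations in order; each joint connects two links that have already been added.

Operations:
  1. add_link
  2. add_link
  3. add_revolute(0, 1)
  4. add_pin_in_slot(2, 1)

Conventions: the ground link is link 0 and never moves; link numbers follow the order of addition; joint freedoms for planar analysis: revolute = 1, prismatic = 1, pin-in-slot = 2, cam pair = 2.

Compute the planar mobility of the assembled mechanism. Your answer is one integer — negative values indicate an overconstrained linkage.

ground; <1,0,0>
#1 <2,0,0>
#2 <3,0,0>
R:0↔1 J1 <3,1,0>
PS:2↔1 J2 <3,1,1>
3×2 − 2×1 − 1×1 = 3

M = 3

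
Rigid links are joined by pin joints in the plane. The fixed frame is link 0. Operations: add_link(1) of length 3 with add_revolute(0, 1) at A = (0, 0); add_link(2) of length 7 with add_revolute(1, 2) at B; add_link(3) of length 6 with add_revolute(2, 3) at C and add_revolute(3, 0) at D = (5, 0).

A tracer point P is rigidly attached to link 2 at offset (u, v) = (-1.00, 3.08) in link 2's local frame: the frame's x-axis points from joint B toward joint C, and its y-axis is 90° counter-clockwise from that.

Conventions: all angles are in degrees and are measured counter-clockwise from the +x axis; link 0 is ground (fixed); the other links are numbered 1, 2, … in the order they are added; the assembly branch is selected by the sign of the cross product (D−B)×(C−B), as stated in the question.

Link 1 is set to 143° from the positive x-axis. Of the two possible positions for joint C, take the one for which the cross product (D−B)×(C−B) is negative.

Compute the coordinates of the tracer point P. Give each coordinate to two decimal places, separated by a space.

A=(0,0), D=(5.00,0)
B = A + 3.00·(cos143°, sin143°) = (-2.3959, 1.8054)
|BD| = 7.6131
circle(B,7.00) ∩ circle(D,6.00): a=4.6603, h=5.2231
  candidates: C₊=(3.3702,5.7744) cross=39.764; C₋=(0.8928,-4.3739) cross=-39.764
  branch - wants cross < 0 → take C=(0.8928,-4.3739) (cross=-39.764)
ex = (C−B)/|BC| = (0.4698,-0.8828); ey = (0.8828,0.4698)
P = B + -1.00·ex + 3.08·ey = (-0.1468,4.1352)

-0.15 4.14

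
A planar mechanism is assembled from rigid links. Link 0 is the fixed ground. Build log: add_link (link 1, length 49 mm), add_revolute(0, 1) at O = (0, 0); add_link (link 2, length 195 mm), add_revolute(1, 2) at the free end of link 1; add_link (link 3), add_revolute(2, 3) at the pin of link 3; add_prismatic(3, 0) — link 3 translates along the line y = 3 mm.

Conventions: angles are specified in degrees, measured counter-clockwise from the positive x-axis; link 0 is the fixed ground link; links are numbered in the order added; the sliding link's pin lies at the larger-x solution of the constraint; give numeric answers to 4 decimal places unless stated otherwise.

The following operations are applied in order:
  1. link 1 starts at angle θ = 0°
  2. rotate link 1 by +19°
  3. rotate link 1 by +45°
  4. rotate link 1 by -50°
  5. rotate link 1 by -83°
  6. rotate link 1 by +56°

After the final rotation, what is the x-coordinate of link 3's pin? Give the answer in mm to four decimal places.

geometry: r = 49 mm, L = 195 mm, e = 3 mm; θ starts at 0°
rotate link 1 by +19°: θ ← 0° +19° = 19°
rotate link 1 by +45°: θ ← 19° +45° = 64°
rotate link 1 by -50°: θ ← 64° -50° = 14°
rotate link 1 by -83°: θ ← 14° -83° = -69°
rotate link 1 by +56°: θ ← -69° +56° = -13°
crank pin P = (r cos θ, r sin θ) = (47.744133, -11.022602)
h = r sin θ − e = -11.022602 − 3 = -14.022602
x = r cos θ + √(L² − h²) = 47.744133 + 194.495158 = 242.239292

242.2393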